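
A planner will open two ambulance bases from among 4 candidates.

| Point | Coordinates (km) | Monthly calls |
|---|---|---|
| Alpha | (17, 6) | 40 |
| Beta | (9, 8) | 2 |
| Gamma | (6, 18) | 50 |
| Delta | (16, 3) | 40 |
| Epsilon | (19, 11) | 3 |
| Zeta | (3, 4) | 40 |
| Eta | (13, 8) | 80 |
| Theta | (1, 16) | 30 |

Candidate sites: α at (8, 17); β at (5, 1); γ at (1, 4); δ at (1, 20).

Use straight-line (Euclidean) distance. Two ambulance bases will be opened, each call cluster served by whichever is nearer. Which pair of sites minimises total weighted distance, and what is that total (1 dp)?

{α, β}, total 2312.7

Evaluate every pair (each demand assigned to the nearer of the two):
  {α, β}: total = 2312.7
  {β, δ}: total = 2418.8
  {α, γ}: total = 2452.9
  {γ, δ}: total = 2803.3
  {α, δ}: total = 2881.8
  {β, γ}: total = 3068.7
Best pair: {α, β} with total 2312.7.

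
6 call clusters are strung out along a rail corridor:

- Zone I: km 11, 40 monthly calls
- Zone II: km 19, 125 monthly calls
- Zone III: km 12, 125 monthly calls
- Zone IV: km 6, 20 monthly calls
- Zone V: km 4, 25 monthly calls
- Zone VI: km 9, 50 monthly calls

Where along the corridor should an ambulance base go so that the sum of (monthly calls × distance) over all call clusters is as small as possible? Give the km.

x = 12

For a sum of weighted absolute distances on a line, the optimum is the weighted median (not the mean). Total weight W = 385; half-weight = 192.5.
Sort by position and accumulate weight:
  km 4 (Zone V, w=25) → cum 25
  km 6 (Zone IV, w=20) → cum 45
  km 9 (Zone VI, w=50) → cum 95
  km 11 (Zone I, w=40) → cum 135
  km 12 (Zone III, w=125) → cum 260  ≥ 192.5 → median here
  km 19 (Zone II, w=125) → cum 385
Optimal location: km 12.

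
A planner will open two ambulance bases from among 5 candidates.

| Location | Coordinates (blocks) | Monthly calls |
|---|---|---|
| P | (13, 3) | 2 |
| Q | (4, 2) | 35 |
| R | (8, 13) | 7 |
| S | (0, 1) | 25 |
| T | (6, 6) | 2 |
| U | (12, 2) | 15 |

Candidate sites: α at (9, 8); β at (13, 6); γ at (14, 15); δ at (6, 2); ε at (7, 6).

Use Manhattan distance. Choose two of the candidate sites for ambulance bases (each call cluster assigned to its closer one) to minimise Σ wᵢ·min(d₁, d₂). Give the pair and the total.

{α, δ}, total 401

Evaluate every pair (each demand assigned to the nearer of the two):
  {α, δ}: total = 401
  {δ, ε}: total = 409
  {γ, δ}: total = 415
  {β, δ}: total = 418
  {β, ε}: total = 684
  {α, ε}: total = 742
  {γ, ε}: total = 756
  {α, β}: total = 918
  {α, γ}: total = 990
  {β, γ}: total = 1056
Best pair: {α, δ} with total 401.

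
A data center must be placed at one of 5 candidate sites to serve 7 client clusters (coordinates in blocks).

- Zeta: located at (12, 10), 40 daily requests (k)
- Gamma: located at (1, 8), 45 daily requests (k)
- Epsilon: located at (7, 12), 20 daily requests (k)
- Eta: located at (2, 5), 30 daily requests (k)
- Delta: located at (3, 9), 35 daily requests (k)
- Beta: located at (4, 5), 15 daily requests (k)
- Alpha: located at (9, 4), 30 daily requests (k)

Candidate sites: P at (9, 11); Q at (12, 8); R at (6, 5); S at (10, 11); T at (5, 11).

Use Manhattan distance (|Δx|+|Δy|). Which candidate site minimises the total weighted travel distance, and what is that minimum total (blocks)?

Total weighted distance at each candidate:
  P (9, 11): total = 1760
  Q (12, 8): total = 1870
  R (6, 5): total = 1475
  S (10, 11): total = 1895
  T (5, 11): total = 1540
Minimum is at R with total 1475 blocks.

R, total 1475 blocks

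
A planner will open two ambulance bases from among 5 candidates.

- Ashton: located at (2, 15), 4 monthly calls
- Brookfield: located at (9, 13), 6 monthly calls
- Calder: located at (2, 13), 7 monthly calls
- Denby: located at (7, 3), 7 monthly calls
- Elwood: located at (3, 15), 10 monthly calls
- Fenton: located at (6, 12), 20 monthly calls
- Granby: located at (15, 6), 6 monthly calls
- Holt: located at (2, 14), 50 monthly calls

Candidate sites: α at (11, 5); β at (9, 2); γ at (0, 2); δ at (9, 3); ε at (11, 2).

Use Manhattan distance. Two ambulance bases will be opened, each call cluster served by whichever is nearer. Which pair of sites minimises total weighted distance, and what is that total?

Evaluate every pair (each demand assigned to the nearer of the two):
  {γ, δ}: total = 1379
  {α, γ}: total = 1383
  {β, γ}: total = 1418
  {γ, ε}: total = 1472
  {α, δ}: total = 1619
  {α, β}: total = 1626
  {δ, ε}: total = 1637
  {α, ε}: total = 1640
  {β, δ}: total = 1643
  {β, ε}: total = 1741
Best pair: {γ, δ} with total 1379.

{γ, δ}, total 1379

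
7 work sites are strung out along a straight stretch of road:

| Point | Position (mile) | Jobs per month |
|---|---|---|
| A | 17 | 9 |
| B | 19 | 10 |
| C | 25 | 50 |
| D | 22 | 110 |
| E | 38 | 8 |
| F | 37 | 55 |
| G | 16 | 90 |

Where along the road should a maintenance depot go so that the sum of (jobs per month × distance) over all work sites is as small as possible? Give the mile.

x = 22

For a sum of weighted absolute distances on a line, the optimum is the weighted median (not the mean). Total weight W = 332; half-weight = 166.
Sort by position and accumulate weight:
  mile 16 (G, w=90) → cum 90
  mile 17 (A, w=9) → cum 99
  mile 19 (B, w=10) → cum 109
  mile 22 (D, w=110) → cum 219  ≥ 166 → median here
  mile 25 (C, w=50) → cum 269
  mile 37 (F, w=55) → cum 324
  mile 38 (E, w=8) → cum 332
Optimal location: mile 22.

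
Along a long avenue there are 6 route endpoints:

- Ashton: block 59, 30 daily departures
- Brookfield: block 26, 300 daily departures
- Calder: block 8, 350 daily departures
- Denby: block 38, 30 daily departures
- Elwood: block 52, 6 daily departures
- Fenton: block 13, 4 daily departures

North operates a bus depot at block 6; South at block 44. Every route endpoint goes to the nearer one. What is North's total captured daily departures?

The indifferent point is the midpoint (6+44)/2 = 25; route endpoints left of it (closer to North at 6) go to North, those right go to South.
  Calder at 8 (w=350) → North
  Fenton at 13 (w=4) → North
  Brookfield at 26 (w=300) → South
  Denby at 38 (w=30) → South
  Elwood at 52 (w=6) → South
  Ashton at 59 (w=30) → South
North captures 354; South captures 366.

354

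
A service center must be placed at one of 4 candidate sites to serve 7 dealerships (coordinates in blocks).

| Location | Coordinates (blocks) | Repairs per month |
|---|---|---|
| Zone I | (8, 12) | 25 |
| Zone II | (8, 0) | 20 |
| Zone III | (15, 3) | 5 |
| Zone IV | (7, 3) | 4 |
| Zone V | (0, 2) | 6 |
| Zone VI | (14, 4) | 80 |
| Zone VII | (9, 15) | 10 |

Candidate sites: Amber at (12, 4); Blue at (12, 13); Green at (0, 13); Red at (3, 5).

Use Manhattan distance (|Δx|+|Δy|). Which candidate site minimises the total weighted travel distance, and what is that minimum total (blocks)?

Amber, total 888 blocks

Total weighted distance at each candidate:
  Amber (12, 4): total = 888
  Blue (12, 13): total = 1658
  Green (0, 13): total = 2854
  Red (3, 5): total = 1750
Minimum is at Amber with total 888 blocks.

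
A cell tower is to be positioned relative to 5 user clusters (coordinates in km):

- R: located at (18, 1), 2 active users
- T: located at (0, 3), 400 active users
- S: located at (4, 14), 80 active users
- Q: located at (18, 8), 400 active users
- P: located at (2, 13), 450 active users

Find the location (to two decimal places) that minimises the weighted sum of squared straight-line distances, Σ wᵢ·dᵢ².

The minimiser of Σwᵢ‖p−pᵢ‖² is the weighted centroid p* = (Σwᵢpᵢ)/(Σwᵢ).
Σwᵢ = 1332.
Σwᵢxᵢ = 2·18 + 400·0 + 80·4 + 400·18 + 450·2 = 8456.
Σwᵢyᵢ = 2·1 + 400·3 + 80·14 + 400·8 + 450·13 = 11372.
x* = 8456/1332 = 6.35, y* = 11372/1332 = 8.54.

(6.35, 8.54)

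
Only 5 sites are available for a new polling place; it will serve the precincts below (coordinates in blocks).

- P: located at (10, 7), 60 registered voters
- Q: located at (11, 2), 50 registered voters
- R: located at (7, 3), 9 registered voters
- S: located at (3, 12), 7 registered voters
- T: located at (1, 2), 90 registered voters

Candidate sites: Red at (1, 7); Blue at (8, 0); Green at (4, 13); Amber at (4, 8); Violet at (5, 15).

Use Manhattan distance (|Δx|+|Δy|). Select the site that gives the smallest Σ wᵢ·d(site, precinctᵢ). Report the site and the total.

Total weighted distance at each candidate:
  Red (1, 7): total = 1879
  Blue (8, 0): total = 1755
  Green (4, 13): total = 3011
  Amber (4, 8): total = 1987
  Violet (5, 15): total = 3421
Minimum is at Blue with total 1755 blocks.

Blue, total 1755 blocks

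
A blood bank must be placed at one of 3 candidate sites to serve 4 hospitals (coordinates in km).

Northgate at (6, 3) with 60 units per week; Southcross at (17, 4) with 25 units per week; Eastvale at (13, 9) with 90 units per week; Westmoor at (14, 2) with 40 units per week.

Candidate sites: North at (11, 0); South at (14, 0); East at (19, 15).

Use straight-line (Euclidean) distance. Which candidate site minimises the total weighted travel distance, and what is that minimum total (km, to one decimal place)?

Total weighted distance at each candidate:
  North (11, 0): total = 1504.1
  South (14, 0): total = 1532.6
  East (19, 15): total = 2661.8
Minimum is at North with total 1504.1 km.

North, total 1504.1 km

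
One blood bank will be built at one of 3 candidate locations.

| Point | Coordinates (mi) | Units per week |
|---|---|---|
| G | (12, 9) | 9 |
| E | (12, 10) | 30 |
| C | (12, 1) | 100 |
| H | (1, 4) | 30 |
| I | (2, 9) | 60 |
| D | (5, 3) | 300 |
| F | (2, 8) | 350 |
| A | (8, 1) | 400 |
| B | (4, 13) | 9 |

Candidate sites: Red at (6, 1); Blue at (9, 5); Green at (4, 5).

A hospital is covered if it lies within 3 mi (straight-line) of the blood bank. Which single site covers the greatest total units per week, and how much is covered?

Coverage radius r = 3 mi; a point is covered iff (Δx)²+(Δy)² ≤ 3² = 9.
  Red (6, 1): covers {D, A} → 700
  Blue (9, 5): covers {none} → 0
  Green (4, 5): covers {D} → 300
Maximum coverage at Red: 700 units per week.

Red, covering 700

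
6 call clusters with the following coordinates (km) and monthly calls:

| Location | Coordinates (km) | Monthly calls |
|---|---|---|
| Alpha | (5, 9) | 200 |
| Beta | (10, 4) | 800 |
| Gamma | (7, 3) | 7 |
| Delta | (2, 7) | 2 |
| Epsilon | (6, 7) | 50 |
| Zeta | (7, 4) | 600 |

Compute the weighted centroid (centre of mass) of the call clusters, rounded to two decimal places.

(8.17, 4.69)

The minimiser of Σwᵢ‖p−pᵢ‖² is the weighted centroid p* = (Σwᵢpᵢ)/(Σwᵢ).
Σwᵢ = 1659.
Σwᵢxᵢ = 200·5 + 800·10 + 7·7 + 2·2 + 50·6 + 600·7 = 13553.
Σwᵢyᵢ = 200·9 + 800·4 + 7·3 + 2·7 + 50·7 + 600·4 = 7785.
x* = 13553/1659 = 8.17, y* = 7785/1659 = 4.69.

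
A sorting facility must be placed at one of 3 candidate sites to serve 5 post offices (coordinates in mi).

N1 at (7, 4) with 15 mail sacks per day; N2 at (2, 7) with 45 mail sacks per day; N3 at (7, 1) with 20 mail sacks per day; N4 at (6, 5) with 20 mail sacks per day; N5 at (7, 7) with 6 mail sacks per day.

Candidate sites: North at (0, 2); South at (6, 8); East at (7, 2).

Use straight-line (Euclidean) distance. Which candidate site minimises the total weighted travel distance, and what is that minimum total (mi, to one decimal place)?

Total weighted distance at each candidate:
  North (0, 2): total = 678.7
  South (6, 8): total = 457.3
  East (7, 2): total = 461.4
Minimum is at South with total 457.3 mi.

South, total 457.3 mi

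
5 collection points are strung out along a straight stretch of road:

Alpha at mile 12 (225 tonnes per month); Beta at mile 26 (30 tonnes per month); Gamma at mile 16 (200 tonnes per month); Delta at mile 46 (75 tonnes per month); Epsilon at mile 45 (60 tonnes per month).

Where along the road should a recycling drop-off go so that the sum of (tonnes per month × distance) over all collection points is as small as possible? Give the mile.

For a sum of weighted absolute distances on a line, the optimum is the weighted median (not the mean). Total weight W = 590; half-weight = 295.
Sort by position and accumulate weight:
  mile 12 (Alpha, w=225) → cum 225
  mile 16 (Gamma, w=200) → cum 425  ≥ 295 → median here
  mile 26 (Beta, w=30) → cum 455
  mile 45 (Epsilon, w=60) → cum 515
  mile 46 (Delta, w=75) → cum 590
Optimal location: mile 16.

x = 16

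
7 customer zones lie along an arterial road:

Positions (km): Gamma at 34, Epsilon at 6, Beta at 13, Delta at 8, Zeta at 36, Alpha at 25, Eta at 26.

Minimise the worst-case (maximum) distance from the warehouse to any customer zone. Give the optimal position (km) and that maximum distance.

The 1-center on a line is the midpoint of the two extreme points: leftmost at 6, rightmost at 36.
Optimal location = (6 + 36)/2 = 21; maximum distance = (36 − 6)/2 = 15.

location 21, max distance 15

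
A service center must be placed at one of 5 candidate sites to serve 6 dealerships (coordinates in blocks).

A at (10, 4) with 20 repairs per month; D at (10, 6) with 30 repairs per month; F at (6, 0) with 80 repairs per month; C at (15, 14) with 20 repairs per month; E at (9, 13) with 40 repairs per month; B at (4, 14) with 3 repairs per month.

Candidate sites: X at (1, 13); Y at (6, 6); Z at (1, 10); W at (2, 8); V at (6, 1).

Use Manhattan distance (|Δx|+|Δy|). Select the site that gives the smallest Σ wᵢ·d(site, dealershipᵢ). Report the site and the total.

Total weighted distance at each candidate:
  X (1, 13): total = 2912
  Y (6, 6): total = 1490
  Z (1, 10): total = 2711
  W (2, 8): total = 2384
  V (6, 1): total = 1575
Minimum is at Y with total 1490 blocks.

Y, total 1490 blocks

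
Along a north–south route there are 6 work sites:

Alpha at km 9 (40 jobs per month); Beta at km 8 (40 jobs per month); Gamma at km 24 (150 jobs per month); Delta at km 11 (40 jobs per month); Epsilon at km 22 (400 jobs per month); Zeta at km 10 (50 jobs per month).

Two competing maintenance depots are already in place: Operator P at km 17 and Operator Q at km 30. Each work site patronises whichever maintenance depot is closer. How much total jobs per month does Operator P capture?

570

The indifferent point is the midpoint (17+30)/2 = 23.5; work sites left of it (closer to Operator P at 17) go to Operator P, those right go to Operator Q.
  Beta at 8 (w=40) → Operator P
  Alpha at 9 (w=40) → Operator P
  Zeta at 10 (w=50) → Operator P
  Delta at 11 (w=40) → Operator P
  Epsilon at 22 (w=400) → Operator P
  Gamma at 24 (w=150) → Operator Q
Operator P captures 570; Operator Q captures 150.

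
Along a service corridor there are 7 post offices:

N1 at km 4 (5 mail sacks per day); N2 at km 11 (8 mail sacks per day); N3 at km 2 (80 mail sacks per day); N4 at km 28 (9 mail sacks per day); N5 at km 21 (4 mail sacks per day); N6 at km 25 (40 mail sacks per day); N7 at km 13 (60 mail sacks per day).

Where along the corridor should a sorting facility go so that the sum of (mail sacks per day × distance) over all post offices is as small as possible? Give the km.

For a sum of weighted absolute distances on a line, the optimum is the weighted median (not the mean). Total weight W = 206; half-weight = 103.
Sort by position and accumulate weight:
  km 2 (N3, w=80) → cum 80
  km 4 (N1, w=5) → cum 85
  km 11 (N2, w=8) → cum 93
  km 13 (N7, w=60) → cum 153  ≥ 103 → median here
  km 21 (N5, w=4) → cum 157
  km 25 (N6, w=40) → cum 197
  km 28 (N4, w=9) → cum 206
Optimal location: km 13.

x = 13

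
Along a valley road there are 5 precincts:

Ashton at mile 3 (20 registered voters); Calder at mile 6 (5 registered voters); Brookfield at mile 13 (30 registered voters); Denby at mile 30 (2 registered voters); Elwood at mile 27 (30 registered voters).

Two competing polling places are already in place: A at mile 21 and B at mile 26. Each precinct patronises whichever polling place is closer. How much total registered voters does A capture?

The indifferent point is the midpoint (21+26)/2 = 23.5; precincts left of it (closer to A at 21) go to A, those right go to B.
  Ashton at 3 (w=20) → A
  Calder at 6 (w=5) → A
  Brookfield at 13 (w=30) → A
  Elwood at 27 (w=30) → B
  Denby at 30 (w=2) → B
A captures 55; B captures 32.

55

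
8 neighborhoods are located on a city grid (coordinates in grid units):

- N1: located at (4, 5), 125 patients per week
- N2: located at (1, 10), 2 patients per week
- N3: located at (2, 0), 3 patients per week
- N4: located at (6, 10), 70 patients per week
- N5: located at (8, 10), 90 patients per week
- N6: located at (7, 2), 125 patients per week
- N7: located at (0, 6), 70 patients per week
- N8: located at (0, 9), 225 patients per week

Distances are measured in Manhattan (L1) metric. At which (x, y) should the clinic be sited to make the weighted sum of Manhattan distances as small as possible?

Manhattan distance separates: Σwᵢ(|x−xᵢ|+|y−yᵢ|) = Σwᵢ|x−xᵢ| + Σwᵢ|y−yᵢ|, so x and y are optimised independently as 1-D weighted medians.
Total weight W = 710; half = 355.
x-coordinate, sorted with cumulative weight:
  x=0 (N7, w=70) cum 70
  x=0 (N8, w=225) cum 295
  x=1 (N2, w=2) cum 297
  x=2 (N3, w=3) cum 300
  x=4 (N1, w=125) cum 425  ← median
  x=6 (N4, w=70) cum 495
  x=7 (N6, w=125) cum 620
  x=8 (N5, w=90) cum 710
⇒ x* = 4
y-coordinate, sorted with cumulative weight:
  y=0 (N3, w=3) cum 3
  y=2 (N6, w=125) cum 128
  y=5 (N1, w=125) cum 253
  y=6 (N7, w=70) cum 323
  y=9 (N8, w=225) cum 548  ← median
  y=10 (N2, w=2) cum 550
  y=10 (N4, w=70) cum 620
  y=10 (N5, w=90) cum 710
⇒ y* = 9

(4, 9)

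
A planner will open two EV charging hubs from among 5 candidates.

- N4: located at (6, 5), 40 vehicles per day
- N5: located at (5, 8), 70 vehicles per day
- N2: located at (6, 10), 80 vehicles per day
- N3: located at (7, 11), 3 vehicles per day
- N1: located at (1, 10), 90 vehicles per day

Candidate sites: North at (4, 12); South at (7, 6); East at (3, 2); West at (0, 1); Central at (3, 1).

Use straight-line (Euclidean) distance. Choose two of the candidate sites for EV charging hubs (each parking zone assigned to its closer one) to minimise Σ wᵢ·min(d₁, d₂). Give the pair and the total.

Evaluate every pair (each demand assigned to the nearer of the two):
  {North, South}: total = 814.8
  {North, East}: total = 1018.6
  {North, Central}: total = 1048.9
  {North, West}: total = 1137.3
  {South, East}: total = 1248.4
  {South, West}: total = 1248.4
  {South, Central}: total = 1248.4
  {East, West}: total = 2067.7
  {East, Central}: total = 2067.7
  {West, Central}: total = 2315.8
Best pair: {North, South} with total 814.8.

{North, South}, total 814.8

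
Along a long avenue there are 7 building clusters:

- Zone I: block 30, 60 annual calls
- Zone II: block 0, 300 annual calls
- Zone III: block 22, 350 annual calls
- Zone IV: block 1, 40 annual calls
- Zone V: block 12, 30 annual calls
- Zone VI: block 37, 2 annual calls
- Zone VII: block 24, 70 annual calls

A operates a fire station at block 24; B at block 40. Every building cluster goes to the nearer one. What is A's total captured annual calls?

850

The indifferent point is the midpoint (24+40)/2 = 32; building clusters left of it (closer to A at 24) go to A, those right go to B.
  Zone II at 0 (w=300) → A
  Zone IV at 1 (w=40) → A
  Zone V at 12 (w=30) → A
  Zone III at 22 (w=350) → A
  Zone VII at 24 (w=70) → A
  Zone I at 30 (w=60) → A
  Zone VI at 37 (w=2) → B
A captures 850; B captures 2.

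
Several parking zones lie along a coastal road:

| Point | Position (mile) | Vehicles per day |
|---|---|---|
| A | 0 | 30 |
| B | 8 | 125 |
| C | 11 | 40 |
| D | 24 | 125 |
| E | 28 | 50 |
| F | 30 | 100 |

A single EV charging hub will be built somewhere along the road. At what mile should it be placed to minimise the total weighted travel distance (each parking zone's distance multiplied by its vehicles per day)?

x = 24

For a sum of weighted absolute distances on a line, the optimum is the weighted median (not the mean). Total weight W = 470; half-weight = 235.
Sort by position and accumulate weight:
  mile 0 (A, w=30) → cum 30
  mile 8 (B, w=125) → cum 155
  mile 11 (C, w=40) → cum 195
  mile 24 (D, w=125) → cum 320  ≥ 235 → median here
  mile 28 (E, w=50) → cum 370
  mile 30 (F, w=100) → cum 470
Optimal location: mile 24.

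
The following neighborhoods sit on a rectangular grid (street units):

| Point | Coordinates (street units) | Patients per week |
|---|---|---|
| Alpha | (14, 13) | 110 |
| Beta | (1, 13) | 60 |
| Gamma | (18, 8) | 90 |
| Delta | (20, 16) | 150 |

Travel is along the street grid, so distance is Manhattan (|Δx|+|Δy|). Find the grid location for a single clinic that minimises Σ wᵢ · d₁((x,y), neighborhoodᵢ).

Manhattan distance separates: Σwᵢ(|x−xᵢ|+|y−yᵢ|) = Σwᵢ|x−xᵢ| + Σwᵢ|y−yᵢ|, so x and y are optimised independently as 1-D weighted medians.
Total weight W = 410; half = 205.
x-coordinate, sorted with cumulative weight:
  x=1 (Beta, w=60) cum 60
  x=14 (Alpha, w=110) cum 170
  x=18 (Gamma, w=90) cum 260  ← median
  x=20 (Delta, w=150) cum 410
⇒ x* = 18
y-coordinate, sorted with cumulative weight:
  y=8 (Gamma, w=90) cum 90
  y=13 (Alpha, w=110) cum 200
  y=13 (Beta, w=60) cum 260  ← median
  y=16 (Delta, w=150) cum 410
⇒ y* = 13

(18, 13)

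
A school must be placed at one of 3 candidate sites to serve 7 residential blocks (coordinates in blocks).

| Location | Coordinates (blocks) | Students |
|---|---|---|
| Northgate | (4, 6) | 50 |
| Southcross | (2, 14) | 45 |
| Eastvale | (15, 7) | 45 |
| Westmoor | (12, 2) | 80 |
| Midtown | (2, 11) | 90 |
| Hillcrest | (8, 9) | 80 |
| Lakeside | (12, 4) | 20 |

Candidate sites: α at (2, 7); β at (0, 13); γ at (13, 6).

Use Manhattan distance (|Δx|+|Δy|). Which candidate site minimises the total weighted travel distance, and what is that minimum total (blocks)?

α, total 3510 blocks

Total weighted distance at each candidate:
  α (2, 7): total = 3510
  β (0, 13): total = 5210
  γ (13, 6): total = 3980
Minimum is at α with total 3510 blocks.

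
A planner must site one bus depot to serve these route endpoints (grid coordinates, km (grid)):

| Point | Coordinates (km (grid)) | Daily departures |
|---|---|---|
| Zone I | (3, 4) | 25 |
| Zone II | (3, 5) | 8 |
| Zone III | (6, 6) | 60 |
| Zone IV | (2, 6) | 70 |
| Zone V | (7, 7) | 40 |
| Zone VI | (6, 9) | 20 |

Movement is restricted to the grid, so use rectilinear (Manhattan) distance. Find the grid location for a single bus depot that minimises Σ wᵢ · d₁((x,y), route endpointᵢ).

(6, 6)

Manhattan distance separates: Σwᵢ(|x−xᵢ|+|y−yᵢ|) = Σwᵢ|x−xᵢ| + Σwᵢ|y−yᵢ|, so x and y are optimised independently as 1-D weighted medians.
Total weight W = 223; half = 111.5.
x-coordinate, sorted with cumulative weight:
  x=2 (Zone IV, w=70) cum 70
  x=3 (Zone I, w=25) cum 95
  x=3 (Zone II, w=8) cum 103
  x=6 (Zone III, w=60) cum 163  ← median
  x=6 (Zone VI, w=20) cum 183
  x=7 (Zone V, w=40) cum 223
⇒ x* = 6
y-coordinate, sorted with cumulative weight:
  y=4 (Zone I, w=25) cum 25
  y=5 (Zone II, w=8) cum 33
  y=6 (Zone III, w=60) cum 93
  y=6 (Zone IV, w=70) cum 163  ← median
  y=7 (Zone V, w=40) cum 203
  y=9 (Zone VI, w=20) cum 223
⇒ y* = 6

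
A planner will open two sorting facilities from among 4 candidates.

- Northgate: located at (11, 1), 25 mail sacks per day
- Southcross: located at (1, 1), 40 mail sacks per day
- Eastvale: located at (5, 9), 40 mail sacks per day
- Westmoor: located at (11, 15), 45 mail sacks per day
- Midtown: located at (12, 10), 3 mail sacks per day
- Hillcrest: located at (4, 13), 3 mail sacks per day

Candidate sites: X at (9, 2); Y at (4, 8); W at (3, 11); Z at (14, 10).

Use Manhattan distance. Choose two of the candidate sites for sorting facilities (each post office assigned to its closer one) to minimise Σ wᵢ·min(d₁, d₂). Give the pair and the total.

{Y, Z}, total 1161

Evaluate every pair (each demand assigned to the nearer of the two):
  {Y, Z}: total = 1161
  {X, W}: total = 1174
  {X, Y}: total = 1190
  {X, Z}: total = 1240
  {W, Z}: total = 1315
  {Y, W}: total = 1409
Best pair: {Y, Z} with total 1161.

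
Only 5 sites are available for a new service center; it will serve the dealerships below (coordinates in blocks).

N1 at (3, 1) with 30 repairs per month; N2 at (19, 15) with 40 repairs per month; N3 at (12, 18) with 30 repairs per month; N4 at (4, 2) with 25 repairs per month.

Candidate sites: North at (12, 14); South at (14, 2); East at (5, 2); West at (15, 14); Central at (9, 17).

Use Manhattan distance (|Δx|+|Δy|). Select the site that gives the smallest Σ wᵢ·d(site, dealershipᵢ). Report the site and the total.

Total weighted distance at each candidate:
  North (12, 14): total = 1600
  South (14, 2): total = 1870
  East (5, 2): total = 1885
  West (15, 14): total = 1735
  Central (9, 17): total = 1760
Minimum is at North with total 1600 blocks.

North, total 1600 blocks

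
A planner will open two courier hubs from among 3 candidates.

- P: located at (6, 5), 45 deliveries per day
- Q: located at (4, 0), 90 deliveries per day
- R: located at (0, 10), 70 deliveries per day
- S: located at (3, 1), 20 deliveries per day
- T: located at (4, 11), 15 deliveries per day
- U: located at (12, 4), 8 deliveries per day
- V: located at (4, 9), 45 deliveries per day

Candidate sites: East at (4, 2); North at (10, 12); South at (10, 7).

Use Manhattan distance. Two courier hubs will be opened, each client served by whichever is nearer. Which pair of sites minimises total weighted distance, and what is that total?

{East, South}, total 1775

Evaluate every pair (each demand assigned to the nearer of the two):
  {East, South}: total = 1775
  {East, North}: total = 1785
  {North, South}: total = 3045
Best pair: {East, South} with total 1775.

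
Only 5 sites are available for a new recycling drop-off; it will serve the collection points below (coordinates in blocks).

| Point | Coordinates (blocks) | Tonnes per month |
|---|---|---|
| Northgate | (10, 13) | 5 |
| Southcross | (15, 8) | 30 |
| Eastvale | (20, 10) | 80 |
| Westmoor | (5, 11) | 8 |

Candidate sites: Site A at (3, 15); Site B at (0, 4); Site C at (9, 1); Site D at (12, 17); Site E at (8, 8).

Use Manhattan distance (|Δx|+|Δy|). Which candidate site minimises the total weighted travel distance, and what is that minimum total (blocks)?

Total weighted distance at each candidate:
  Site A (3, 15): total = 2423
  Site B (0, 4): total = 2841
  Site C (9, 1): total = 2167
  Site D (12, 17): total = 1694
  Site E (8, 8): total = 1413
Minimum is at Site E with total 1413 blocks.

Site E, total 1413 blocks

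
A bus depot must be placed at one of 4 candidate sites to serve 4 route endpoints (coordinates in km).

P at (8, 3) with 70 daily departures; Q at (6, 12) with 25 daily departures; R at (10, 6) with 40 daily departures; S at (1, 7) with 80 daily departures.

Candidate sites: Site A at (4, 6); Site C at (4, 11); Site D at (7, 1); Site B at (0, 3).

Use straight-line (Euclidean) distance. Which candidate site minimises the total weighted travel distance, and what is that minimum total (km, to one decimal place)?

Total weighted distance at each candidate:
  Site A (4, 6): total = 1001.1
  Site C (4, 11): total = 1394.4
  Site D (7, 1): total = 1344.7
  Site B (0, 3): total = 1577.9
Minimum is at Site A with total 1001.1 km.

Site A, total 1001.1 km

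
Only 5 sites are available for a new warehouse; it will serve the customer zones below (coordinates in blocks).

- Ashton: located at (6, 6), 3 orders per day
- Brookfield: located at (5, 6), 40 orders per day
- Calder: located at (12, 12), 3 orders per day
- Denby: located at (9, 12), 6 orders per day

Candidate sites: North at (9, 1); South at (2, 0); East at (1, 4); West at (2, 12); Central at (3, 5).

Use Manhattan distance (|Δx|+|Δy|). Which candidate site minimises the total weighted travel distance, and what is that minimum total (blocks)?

Central, total 258 blocks

Total weighted distance at each candidate:
  North (9, 1): total = 492
  South (2, 0): total = 570
  East (1, 4): total = 414
  West (2, 12): total = 462
  Central (3, 5): total = 258
Minimum is at Central with total 258 blocks.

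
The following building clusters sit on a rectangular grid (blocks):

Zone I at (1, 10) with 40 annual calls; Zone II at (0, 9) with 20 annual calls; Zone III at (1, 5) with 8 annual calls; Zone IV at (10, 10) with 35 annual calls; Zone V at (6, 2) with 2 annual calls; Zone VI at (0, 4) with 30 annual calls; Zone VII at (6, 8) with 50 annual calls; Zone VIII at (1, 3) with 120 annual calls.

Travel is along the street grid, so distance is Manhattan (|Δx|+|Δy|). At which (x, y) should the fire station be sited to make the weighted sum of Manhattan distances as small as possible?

(1, 5)

Manhattan distance separates: Σwᵢ(|x−xᵢ|+|y−yᵢ|) = Σwᵢ|x−xᵢ| + Σwᵢ|y−yᵢ|, so x and y are optimised independently as 1-D weighted medians.
Total weight W = 305; half = 152.5.
x-coordinate, sorted with cumulative weight:
  x=0 (Zone II, w=20) cum 20
  x=0 (Zone VI, w=30) cum 50
  x=1 (Zone I, w=40) cum 90
  x=1 (Zone III, w=8) cum 98
  x=1 (Zone VIII, w=120) cum 218  ← median
  x=6 (Zone V, w=2) cum 220
  x=6 (Zone VII, w=50) cum 270
  x=10 (Zone IV, w=35) cum 305
⇒ x* = 1
y-coordinate, sorted with cumulative weight:
  y=2 (Zone V, w=2) cum 2
  y=3 (Zone VIII, w=120) cum 122
  y=4 (Zone VI, w=30) cum 152
  y=5 (Zone III, w=8) cum 160  ← median
  y=8 (Zone VII, w=50) cum 210
  y=9 (Zone II, w=20) cum 230
  y=10 (Zone I, w=40) cum 270
  y=10 (Zone IV, w=35) cum 305
⇒ y* = 5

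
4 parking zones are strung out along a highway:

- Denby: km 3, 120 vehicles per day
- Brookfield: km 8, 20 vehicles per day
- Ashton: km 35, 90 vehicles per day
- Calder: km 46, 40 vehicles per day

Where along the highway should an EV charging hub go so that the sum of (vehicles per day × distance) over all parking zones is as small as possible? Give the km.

For a sum of weighted absolute distances on a line, the optimum is the weighted median (not the mean). Total weight W = 270; half-weight = 135.
Sort by position and accumulate weight:
  km 3 (Denby, w=120) → cum 120
  km 8 (Brookfield, w=20) → cum 140  ≥ 135 → median here
  km 35 (Ashton, w=90) → cum 230
  km 46 (Calder, w=40) → cum 270
Optimal location: km 8.

x = 8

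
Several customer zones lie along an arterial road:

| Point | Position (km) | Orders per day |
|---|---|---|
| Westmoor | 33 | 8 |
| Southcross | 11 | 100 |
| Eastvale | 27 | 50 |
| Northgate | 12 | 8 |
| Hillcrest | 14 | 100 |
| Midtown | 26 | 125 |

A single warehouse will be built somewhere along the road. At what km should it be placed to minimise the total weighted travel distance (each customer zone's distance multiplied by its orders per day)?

x = 14

For a sum of weighted absolute distances on a line, the optimum is the weighted median (not the mean). Total weight W = 391; half-weight = 195.5.
Sort by position and accumulate weight:
  km 11 (Southcross, w=100) → cum 100
  km 12 (Northgate, w=8) → cum 108
  km 14 (Hillcrest, w=100) → cum 208  ≥ 195.5 → median here
  km 26 (Midtown, w=125) → cum 333
  km 27 (Eastvale, w=50) → cum 383
  km 33 (Westmoor, w=8) → cum 391
Optimal location: km 14.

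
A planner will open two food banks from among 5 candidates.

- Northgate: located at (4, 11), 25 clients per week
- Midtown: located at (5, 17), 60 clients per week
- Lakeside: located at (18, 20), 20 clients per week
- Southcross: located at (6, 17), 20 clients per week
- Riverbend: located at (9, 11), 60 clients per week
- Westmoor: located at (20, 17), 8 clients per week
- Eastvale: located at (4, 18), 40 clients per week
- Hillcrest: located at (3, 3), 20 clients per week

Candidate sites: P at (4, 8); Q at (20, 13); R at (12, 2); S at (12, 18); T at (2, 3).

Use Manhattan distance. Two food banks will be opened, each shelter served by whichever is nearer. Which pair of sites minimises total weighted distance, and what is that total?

Evaluate every pair (each demand assigned to the nearer of the two):
  {P, S}: total = 1847
  {S, T}: total = 2042
  {P, Q}: total = 2107
  {R, S}: total = 2347
  {P, T}: total = 2515
  {P, R}: total = 2559
  {Q, S}: total = 2587
  {Q, T}: total = 3322
  {R, T}: total = 3714
  {Q, R}: total = 3897
Best pair: {P, S} with total 1847.

{P, S}, total 1847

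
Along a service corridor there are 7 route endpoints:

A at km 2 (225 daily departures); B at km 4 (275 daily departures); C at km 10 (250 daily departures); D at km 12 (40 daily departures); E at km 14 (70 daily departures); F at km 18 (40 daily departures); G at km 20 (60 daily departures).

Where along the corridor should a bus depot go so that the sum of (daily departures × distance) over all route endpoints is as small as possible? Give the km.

x = 4

For a sum of weighted absolute distances on a line, the optimum is the weighted median (not the mean). Total weight W = 960; half-weight = 480.
Sort by position and accumulate weight:
  km 2 (A, w=225) → cum 225
  km 4 (B, w=275) → cum 500  ≥ 480 → median here
  km 10 (C, w=250) → cum 750
  km 12 (D, w=40) → cum 790
  km 14 (E, w=70) → cum 860
  km 18 (F, w=40) → cum 900
  km 20 (G, w=60) → cum 960
Optimal location: km 4.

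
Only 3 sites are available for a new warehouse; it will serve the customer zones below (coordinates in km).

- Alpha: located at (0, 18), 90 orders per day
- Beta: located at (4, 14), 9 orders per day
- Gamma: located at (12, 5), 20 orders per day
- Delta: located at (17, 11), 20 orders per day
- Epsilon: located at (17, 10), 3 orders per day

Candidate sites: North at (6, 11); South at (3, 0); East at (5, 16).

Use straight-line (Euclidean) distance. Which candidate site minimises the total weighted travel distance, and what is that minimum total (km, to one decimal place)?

East, total 1065.8 km

Total weighted distance at each candidate:
  North (6, 11): total = 1285.1
  South (3, 0): total = 2382.3
  East (5, 16): total = 1065.8
Minimum is at East with total 1065.8 km.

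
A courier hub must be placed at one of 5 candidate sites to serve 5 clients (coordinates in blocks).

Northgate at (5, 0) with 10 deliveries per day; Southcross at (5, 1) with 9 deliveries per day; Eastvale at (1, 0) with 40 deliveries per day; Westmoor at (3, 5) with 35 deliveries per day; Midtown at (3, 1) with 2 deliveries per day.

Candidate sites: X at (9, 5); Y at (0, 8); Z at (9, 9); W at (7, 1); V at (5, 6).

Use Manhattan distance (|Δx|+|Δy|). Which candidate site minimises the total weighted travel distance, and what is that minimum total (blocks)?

Total weighted distance at each candidate:
  X (9, 5): total = 912
  Y (0, 8): total = 828
  Z (9, 9): total = 1296
  W (7, 1): total = 616
  V (5, 6): total = 624
Minimum is at W with total 616 blocks.

W, total 616 blocks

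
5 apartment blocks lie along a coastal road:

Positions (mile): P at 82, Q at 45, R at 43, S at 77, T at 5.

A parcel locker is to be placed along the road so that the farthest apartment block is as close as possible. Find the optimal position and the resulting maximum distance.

The 1-center on a line is the midpoint of the two extreme points: leftmost at 5, rightmost at 82.
Optimal location = (5 + 82)/2 = 43.5; maximum distance = (82 − 5)/2 = 38.5.

location 43.5, max distance 38.5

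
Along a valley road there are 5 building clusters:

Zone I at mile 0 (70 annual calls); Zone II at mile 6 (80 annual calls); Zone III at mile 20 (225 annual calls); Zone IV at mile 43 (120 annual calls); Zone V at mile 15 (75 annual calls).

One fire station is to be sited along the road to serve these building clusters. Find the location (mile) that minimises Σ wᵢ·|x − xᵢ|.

For a sum of weighted absolute distances on a line, the optimum is the weighted median (not the mean). Total weight W = 570; half-weight = 285.
Sort by position and accumulate weight:
  mile 0 (Zone I, w=70) → cum 70
  mile 6 (Zone II, w=80) → cum 150
  mile 15 (Zone V, w=75) → cum 225
  mile 20 (Zone III, w=225) → cum 450  ≥ 285 → median here
  mile 43 (Zone IV, w=120) → cum 570
Optimal location: mile 20.

x = 20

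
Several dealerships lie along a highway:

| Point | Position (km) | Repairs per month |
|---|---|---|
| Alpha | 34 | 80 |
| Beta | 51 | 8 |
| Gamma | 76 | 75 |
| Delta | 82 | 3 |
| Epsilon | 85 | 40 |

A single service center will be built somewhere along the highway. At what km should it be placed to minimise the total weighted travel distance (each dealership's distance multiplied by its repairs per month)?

For a sum of weighted absolute distances on a line, the optimum is the weighted median (not the mean). Total weight W = 206; half-weight = 103.
Sort by position and accumulate weight:
  km 34 (Alpha, w=80) → cum 80
  km 51 (Beta, w=8) → cum 88
  km 76 (Gamma, w=75) → cum 163  ≥ 103 → median here
  km 82 (Delta, w=3) → cum 166
  km 85 (Epsilon, w=40) → cum 206
Optimal location: km 76.

x = 76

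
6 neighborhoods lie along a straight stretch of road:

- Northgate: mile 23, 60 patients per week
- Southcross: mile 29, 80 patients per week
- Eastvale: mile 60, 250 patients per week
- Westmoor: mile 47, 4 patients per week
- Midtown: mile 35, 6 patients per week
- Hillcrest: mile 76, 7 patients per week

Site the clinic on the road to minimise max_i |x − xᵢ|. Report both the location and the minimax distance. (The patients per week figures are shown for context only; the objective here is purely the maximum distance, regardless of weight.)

The 1-center on a line is the midpoint of the two extreme points: leftmost at 23, rightmost at 76.
Optimal location = (23 + 76)/2 = 49.5; maximum distance = (76 − 23)/2 = 26.5.

location 49.5, max distance 26.5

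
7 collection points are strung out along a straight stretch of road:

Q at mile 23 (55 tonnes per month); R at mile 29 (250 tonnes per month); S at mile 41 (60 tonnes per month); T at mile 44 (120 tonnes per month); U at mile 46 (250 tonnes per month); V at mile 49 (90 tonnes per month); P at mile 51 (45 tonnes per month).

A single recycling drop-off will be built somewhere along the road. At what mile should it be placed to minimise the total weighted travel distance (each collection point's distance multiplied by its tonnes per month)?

x = 44

For a sum of weighted absolute distances on a line, the optimum is the weighted median (not the mean). Total weight W = 870; half-weight = 435.
Sort by position and accumulate weight:
  mile 23 (Q, w=55) → cum 55
  mile 29 (R, w=250) → cum 305
  mile 41 (S, w=60) → cum 365
  mile 44 (T, w=120) → cum 485  ≥ 435 → median here
  mile 46 (U, w=250) → cum 735
  mile 49 (V, w=90) → cum 825
  mile 51 (P, w=45) → cum 870
Optimal location: mile 44.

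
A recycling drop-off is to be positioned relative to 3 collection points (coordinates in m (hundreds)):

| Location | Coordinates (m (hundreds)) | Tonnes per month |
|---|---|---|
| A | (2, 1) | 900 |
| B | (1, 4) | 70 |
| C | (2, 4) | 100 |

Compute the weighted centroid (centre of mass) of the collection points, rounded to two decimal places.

The minimiser of Σwᵢ‖p−pᵢ‖² is the weighted centroid p* = (Σwᵢpᵢ)/(Σwᵢ).
Σwᵢ = 1070.
Σwᵢxᵢ = 900·2 + 70·1 + 100·2 = 2070.
Σwᵢyᵢ = 900·1 + 70·4 + 100·4 = 1580.
x* = 2070/1070 = 1.93, y* = 1580/1070 = 1.48.

(1.93, 1.48)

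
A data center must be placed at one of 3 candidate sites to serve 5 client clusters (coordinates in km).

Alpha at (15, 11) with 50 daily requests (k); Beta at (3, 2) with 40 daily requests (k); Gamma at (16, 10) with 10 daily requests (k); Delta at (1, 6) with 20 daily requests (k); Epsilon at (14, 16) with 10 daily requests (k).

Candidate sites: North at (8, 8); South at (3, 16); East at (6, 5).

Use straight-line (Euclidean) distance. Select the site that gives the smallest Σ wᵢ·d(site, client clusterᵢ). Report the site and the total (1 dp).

Total weighted distance at each candidate:
  North (8, 8): total = 1021.3
  South (3, 16): total = 1667.1
  East (6, 5): total = 1060.3
Minimum is at North with total 1021.3 km.

North, total 1021.3 km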